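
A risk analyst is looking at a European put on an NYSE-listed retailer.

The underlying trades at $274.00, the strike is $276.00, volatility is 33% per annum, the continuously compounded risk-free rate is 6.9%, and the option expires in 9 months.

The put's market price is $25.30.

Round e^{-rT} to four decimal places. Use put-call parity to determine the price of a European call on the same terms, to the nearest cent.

$37.21

e^(−rT) = e^(−0.069·0.75) = 0.9496
Put-call parity: C − P = S − K·e^(−rT) = 274 − 276·0.9496 = 274 − 262.0896 = 11.9104
C = P + (C − P) = 25.30 + (11.9104) = 37.2104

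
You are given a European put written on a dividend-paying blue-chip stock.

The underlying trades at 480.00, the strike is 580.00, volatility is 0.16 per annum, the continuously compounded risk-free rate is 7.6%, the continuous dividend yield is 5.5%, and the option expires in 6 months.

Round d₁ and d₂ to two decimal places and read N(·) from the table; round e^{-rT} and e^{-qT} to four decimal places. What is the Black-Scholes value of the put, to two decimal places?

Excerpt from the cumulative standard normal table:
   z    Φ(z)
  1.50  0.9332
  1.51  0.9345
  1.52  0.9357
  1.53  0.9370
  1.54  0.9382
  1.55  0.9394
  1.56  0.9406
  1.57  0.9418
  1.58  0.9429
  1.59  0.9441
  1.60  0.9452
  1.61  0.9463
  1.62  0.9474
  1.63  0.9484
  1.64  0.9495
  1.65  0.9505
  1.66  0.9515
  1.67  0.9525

93.20

σ√T = 0.16 × 0.7071 = 0.1131
ln(S/K) + (r − q + σ²/2)T = ln(480/580) + (0.076 − 0.055 + 0.16²/2)·0.5 = -0.1892 + 0.0169 = -0.1723
d₁ = -0.1723 / 0.1131 = -1.5233 → -1.52
d₂ = d₁ − σ√T = -1.5233 − 0.1131 = -1.6364 → -1.64
e^(−qT) = e^(−0.055·0.5) = 0.9729;  e^(−rT) = e^(−0.076·0.5) = 0.9627
P = 580·0.9627·N(1.64) − 480·0.9729·N(1.52) = 580·0.9627·0.9495 − 480·0.9729·0.9357 = 530.1685 − 436.9644 = 93.2041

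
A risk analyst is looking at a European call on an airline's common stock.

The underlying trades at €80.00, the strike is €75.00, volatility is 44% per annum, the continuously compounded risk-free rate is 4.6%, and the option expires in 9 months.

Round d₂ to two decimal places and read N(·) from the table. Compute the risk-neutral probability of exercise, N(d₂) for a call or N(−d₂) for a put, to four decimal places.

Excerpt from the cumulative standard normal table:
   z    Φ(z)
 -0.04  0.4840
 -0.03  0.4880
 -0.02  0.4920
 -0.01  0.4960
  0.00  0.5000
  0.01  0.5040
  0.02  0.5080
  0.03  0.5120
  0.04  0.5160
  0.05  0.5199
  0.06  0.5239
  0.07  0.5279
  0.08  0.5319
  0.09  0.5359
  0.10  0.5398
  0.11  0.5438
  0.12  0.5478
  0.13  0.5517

0.5279

σ√T = 0.44·√0.75 = 0.3811
d₁ = [ln(80/75) + (0.046 + 0.44²/2)·0.75] / 0.3811 = [0.0645 + 0.1071] / 0.3811 = 0.4504 ≈ 0.45
d₂ = d₁ − σ√T = 0.4504 − 0.3811 = 0.0694 ≈ 0.07
Pr(exercise) under Q = N(d₂) = 0.5279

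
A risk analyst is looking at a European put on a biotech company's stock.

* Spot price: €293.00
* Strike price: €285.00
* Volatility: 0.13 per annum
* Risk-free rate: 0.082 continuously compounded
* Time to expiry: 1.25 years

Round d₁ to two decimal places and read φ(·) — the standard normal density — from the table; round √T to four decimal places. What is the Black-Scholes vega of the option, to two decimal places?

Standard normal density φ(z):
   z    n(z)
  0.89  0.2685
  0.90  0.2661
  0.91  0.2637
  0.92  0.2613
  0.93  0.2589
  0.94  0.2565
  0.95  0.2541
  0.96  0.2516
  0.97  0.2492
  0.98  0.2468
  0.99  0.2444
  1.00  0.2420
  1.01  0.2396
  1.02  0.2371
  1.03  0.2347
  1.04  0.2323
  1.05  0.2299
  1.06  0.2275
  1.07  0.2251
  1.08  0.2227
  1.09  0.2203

81.63

T = 1.25;  σ√T = 0.1453
ln(S/K) + (r + σ²/2)T = ln(293/285) + (0.082 + 0.13²/2)·1.25 = 0.0277 + 0.1131 = 0.1407
d₁ = 0.1407 / 0.1453 = 0.9684 which rounds to 0.97
√T = √1.25 = 1.1180
φ(d₁) = φ(0.97) = 0.2492
vega = S·φ(d₁)·√T = 293·0.2492·1.1180 = 81.6314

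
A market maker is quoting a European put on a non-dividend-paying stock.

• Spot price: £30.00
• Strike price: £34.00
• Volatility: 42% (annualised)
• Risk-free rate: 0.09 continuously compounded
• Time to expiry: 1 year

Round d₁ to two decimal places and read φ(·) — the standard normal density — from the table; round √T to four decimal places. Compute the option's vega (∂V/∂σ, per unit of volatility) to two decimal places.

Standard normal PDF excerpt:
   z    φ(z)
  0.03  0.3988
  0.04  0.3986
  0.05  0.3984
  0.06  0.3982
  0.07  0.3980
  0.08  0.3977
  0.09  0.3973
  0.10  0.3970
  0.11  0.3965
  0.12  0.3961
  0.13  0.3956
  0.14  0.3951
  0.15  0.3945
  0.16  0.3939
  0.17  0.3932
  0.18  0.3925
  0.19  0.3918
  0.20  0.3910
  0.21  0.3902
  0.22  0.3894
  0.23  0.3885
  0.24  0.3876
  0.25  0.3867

σ√T = 0.42 × 1.0000 = 0.4200
d₁ = [ln(30/34) + (0.09 + 0.42²/2)·1] / 0.4200 = [-0.1252 + 0.1782] / 0.4200 = 0.1263 which rounds to 0.13
√T = √1 = 1.0000
φ(d₁) = φ(0.13) = 0.3956
vega = S·φ(d₁)·√T = 30·0.3956·1.0000 = 11.8680

11.87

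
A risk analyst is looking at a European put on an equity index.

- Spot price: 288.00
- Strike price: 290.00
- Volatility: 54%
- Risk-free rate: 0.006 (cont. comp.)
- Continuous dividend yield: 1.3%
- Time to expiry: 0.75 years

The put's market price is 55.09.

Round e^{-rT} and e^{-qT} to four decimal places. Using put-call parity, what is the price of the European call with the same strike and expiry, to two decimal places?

51.60

exp(−qT) = exp(−0.013·0.75) = 0.9903;  exp(−rT) = exp(−0.006·0.75) = 0.9955
Put-call parity: C − P = S·e^(−qT) − K·e^(−rT) = 288·0.9903 − 290·0.9955 = 285.2064 − 288.6950 = -3.4886
C = P + (C − P) = 55.09 + (-3.4886) = 51.6014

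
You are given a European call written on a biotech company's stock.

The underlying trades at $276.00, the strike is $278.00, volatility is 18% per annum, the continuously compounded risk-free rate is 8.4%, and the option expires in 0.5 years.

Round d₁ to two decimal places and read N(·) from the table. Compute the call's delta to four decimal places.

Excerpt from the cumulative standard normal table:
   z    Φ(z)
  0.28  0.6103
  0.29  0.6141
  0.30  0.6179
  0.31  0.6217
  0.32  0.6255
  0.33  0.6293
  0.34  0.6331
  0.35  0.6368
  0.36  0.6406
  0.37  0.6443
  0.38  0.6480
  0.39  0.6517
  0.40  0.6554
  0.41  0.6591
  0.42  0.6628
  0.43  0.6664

T = 0.5;  σ√T = 0.1273
ln(S/K) + (r + σ²/2)T = ln(276/278) + (0.084 + 0.18²/2)·0.5 = -0.0072 + 0.0501 = 0.0429
d₁ = 0.0429 / 0.1273 = 0.3369 → 0.34
N(d₁) = N(0.34) = 0.6331
Δ_call = N(d₁) = 0.6331

0.6331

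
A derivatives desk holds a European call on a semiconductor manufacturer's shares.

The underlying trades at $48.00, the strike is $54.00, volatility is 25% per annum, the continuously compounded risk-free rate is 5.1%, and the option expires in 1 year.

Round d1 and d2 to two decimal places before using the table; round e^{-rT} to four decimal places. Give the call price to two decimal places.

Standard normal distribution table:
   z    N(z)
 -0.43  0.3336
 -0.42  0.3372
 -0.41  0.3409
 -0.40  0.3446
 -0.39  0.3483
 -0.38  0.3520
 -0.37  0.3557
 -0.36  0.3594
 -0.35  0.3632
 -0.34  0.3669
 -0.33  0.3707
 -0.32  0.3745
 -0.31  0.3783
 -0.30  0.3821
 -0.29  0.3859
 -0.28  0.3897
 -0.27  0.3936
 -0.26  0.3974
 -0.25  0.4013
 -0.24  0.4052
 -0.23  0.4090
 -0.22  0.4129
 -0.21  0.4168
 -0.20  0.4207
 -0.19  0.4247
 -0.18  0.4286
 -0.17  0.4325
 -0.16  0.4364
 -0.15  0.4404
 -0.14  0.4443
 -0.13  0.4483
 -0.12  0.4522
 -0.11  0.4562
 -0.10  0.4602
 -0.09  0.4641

$3.45

T = 1;  σ√T = 0.2500
ln(S/K) + (r + σ²/2)T = ln(48/54) + (0.051 + 0.25²/2)·1 = -0.1178 + 0.0822 = -0.0355
d₁ = -0.0355 / 0.2500 = -0.1421 ≈ -0.14
d₂ = d₁ − σ√T = -0.1421 − 0.2500 = -0.3921 ≈ -0.39
exp(−rT) = exp(−0.051·1) = 0.9503
C = 48·N(-0.14) − 54·0.9503·N(-0.39) = 48·0.4443 − 54·0.9503·0.3483 = 21.3264 − 17.8734 = 3.4530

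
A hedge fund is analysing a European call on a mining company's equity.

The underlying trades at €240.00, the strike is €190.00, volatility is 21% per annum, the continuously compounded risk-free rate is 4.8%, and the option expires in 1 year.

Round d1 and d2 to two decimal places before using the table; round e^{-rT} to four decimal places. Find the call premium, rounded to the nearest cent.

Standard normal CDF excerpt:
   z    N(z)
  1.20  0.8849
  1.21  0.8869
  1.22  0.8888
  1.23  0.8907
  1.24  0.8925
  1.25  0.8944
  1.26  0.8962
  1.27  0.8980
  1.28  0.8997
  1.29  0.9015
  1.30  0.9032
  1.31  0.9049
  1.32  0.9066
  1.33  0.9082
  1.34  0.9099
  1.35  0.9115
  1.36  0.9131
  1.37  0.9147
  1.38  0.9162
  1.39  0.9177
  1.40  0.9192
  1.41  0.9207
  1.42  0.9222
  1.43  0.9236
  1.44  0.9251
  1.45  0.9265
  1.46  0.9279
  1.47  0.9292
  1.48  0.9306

€60.74

σ√T = 0.21 × 1.0000 = 0.2100
ln(S/K) + (r + σ²/2)T = ln(240/190) + (0.048 + 0.21²/2)·1 = 0.2336 + 0.0701 = 0.3037
d₁ = 0.3037 / 0.2100 = 1.4460 ≈ 1.45
d₂ = d₁ − σ√T = 1.4460 − 0.2100 = 1.2360 ≈ 1.24
e^(−rT) = e^(−0.048·1) = 0.9531
N(d₁) = N(1.45) = 0.9265;  N(d₂) = N(1.24) = 0.8925
C = 240·0.9265 − 190·0.9531·0.8925 = 222.3600 − 161.6219 = 60.7381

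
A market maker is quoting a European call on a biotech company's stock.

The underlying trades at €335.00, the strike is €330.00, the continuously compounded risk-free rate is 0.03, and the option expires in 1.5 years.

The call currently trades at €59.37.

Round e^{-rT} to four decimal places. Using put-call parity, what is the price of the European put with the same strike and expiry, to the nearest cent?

e^(−rT) = e^(−0.03·1.5) = 0.9560
Put-call parity: C − P = S − K·e^(−rT) = 335 − 330·0.9560 = 335 − 315.4800 = 19.5200
P = C − (C − P) = 59.37 − (19.5200) = 39.8500

€39.85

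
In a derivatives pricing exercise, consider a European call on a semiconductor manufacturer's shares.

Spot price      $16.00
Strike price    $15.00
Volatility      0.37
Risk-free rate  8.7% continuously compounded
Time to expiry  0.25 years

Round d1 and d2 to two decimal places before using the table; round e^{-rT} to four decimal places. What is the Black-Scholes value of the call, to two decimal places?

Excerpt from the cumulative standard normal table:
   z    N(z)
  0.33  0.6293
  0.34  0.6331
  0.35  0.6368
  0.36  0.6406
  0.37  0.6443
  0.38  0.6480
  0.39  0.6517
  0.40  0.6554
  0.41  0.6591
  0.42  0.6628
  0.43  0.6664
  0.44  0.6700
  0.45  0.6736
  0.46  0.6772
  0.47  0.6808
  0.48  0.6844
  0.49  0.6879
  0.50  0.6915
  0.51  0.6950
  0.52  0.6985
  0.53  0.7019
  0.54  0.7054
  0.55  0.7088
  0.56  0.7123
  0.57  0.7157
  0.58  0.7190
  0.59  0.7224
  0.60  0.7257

σ√T = 0.37 × 0.5000 = 0.1850
d₁ = [ln(16/15) + (0.087 + 0.37²/2)·0.25] / 0.1850 = [0.0645 + 0.0389] / 0.1850 = 0.5589 → 0.56
d₂ = d₁ − σ√T = 0.5589 − 0.1850 = 0.3739 → 0.37
e^(−rT) = e^(−0.087·0.25) = 0.9785
N(d₁) = N(0.56) = 0.7123;  N(d₂) = N(0.37) = 0.6443
C = 16·0.7123 − 15·0.9785·0.6443 = 11.3968 − 9.4567 = 1.9401

$1.94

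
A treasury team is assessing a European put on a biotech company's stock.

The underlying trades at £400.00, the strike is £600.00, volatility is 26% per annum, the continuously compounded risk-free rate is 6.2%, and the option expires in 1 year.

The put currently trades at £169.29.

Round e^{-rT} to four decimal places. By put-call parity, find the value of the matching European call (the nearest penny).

£5.35

e^(−rT) = e^(−0.062·1) = 0.9399
Put-call parity: C − P = S − K·e^(−rT) = 400 − 600·0.9399 = 400 − 563.9400 = -163.9400
C = P + (C − P) = 169.29 + (-163.9400) = 5.3500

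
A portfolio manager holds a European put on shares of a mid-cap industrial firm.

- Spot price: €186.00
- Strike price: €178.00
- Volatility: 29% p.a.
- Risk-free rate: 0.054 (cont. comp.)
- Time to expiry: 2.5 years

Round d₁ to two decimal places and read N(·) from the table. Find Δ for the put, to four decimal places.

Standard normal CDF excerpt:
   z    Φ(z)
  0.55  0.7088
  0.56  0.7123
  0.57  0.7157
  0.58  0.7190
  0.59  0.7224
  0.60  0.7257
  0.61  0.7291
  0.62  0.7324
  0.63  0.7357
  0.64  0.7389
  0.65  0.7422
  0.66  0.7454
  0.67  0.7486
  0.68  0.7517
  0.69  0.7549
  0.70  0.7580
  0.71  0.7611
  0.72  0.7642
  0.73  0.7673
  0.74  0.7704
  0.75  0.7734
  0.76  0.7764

σ√T = 0.29·√2.5 = 0.4585
d₁ = [ln(186/178) + (0.054 + ½·0.29²)·2.5] / (σ√T) = (0.0440 + 0.2401) / 0.4585 = 0.6196 ≈ 0.62
N(d₁) = N(0.62) = 0.7324
Δ_put = N(d₁) − 1 = 0.7324 − 1 = -0.2676

-0.2676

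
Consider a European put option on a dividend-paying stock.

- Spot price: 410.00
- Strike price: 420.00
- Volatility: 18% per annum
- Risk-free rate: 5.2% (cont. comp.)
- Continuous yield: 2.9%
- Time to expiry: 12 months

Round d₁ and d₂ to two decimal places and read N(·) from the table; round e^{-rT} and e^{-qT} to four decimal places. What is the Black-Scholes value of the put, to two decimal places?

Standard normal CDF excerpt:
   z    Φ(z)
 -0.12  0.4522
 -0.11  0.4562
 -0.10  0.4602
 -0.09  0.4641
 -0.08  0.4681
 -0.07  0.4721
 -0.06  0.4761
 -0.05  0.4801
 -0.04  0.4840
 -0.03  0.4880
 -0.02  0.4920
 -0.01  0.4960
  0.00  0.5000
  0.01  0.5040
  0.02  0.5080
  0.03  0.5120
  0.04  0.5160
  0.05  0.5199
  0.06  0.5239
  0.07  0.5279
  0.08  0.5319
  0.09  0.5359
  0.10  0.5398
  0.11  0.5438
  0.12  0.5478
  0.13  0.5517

28.79

σ√T = 0.18·√1 = 0.1800
ln(S/K) + (r − q + σ²/2)T = ln(410/420) + (0.052 − 0.029 + 0.18²/2)·1 = -0.0241 + 0.0392 = 0.0151
d₁ = 0.0151 / 0.1800 = 0.0839 which rounds to 0.08
d₂ = d₁ − σ√T = 0.0839 − 0.1800 = -0.0961 which rounds to -0.10
e^(−qT) = e^(−0.029·1) = 0.9714;  e^(−rT) = e^(−0.052·1) = 0.9493
P = 420·0.9493·N(0.10) − 410·0.9714·N(-0.08) = 420·0.9493·0.5398 − 410·0.9714·0.4681 = 215.2215 − 186.4321 = 28.7894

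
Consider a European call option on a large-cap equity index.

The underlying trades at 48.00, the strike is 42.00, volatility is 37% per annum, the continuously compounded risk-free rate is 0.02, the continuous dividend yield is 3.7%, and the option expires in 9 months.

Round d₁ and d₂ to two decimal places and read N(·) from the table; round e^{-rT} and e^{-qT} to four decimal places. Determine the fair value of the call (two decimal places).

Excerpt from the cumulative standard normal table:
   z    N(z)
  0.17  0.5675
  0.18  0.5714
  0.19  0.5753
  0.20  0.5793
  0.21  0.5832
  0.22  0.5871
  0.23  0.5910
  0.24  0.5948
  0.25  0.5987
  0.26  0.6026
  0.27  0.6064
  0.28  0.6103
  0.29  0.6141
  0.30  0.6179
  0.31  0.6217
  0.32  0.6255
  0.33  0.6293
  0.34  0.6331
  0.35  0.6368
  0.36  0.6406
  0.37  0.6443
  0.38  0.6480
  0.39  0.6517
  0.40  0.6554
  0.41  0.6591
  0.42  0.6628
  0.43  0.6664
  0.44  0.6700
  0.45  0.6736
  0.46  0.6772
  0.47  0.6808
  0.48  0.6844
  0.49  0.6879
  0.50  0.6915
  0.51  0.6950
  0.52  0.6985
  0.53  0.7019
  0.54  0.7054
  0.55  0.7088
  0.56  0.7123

T = 0.75;  σ√T = 0.3204
d₁ = [ln(48/42) + (0.02 − 0.037 + 0.37²/2)·0.75] / 0.3204 = [0.1335 + 0.0386] / 0.3204 = 0.5372 ≈ 0.54
d₂ = d₁ − σ√T = 0.5372 − 0.3204 = 0.2167 ≈ 0.22
exp(−qT) = exp(−0.037·0.75) = 0.9726;  exp(−rT) = exp(−0.02·0.75) = 0.9851
C = 48·0.9726·N(0.54) − 42·0.9851·N(0.22) = 48·0.9726·0.7054 − 42·0.9851·0.5871 = 32.9315 − 24.2908 = 8.6407

8.64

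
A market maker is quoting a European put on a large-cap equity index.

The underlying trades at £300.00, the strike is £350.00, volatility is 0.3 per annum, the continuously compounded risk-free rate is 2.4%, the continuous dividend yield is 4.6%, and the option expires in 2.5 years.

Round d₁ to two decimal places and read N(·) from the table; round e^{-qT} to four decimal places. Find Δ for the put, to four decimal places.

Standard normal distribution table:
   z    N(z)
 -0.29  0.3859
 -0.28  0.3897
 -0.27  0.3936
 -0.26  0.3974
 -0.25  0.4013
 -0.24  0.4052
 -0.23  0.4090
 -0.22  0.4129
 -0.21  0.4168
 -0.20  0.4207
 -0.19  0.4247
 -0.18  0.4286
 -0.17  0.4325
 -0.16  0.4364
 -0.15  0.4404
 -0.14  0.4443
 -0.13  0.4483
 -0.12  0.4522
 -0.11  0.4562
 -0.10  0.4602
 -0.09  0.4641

σ√T = 0.3 × 1.5811 = 0.4743
d₁ = [ln(300/350) + (0.024 − 0.046 + 0.3²/2)·2.5] / 0.4743 = [-0.1542 + 0.0575] / 0.4743 = -0.2038 ⇒ -0.20
N(d₁) = N(-0.20) = 0.4207
Δ_put = e^(−qT)·(N(d₁) − 1) = 0.8914·(0.4207 − 1) = -0.5164

-0.5164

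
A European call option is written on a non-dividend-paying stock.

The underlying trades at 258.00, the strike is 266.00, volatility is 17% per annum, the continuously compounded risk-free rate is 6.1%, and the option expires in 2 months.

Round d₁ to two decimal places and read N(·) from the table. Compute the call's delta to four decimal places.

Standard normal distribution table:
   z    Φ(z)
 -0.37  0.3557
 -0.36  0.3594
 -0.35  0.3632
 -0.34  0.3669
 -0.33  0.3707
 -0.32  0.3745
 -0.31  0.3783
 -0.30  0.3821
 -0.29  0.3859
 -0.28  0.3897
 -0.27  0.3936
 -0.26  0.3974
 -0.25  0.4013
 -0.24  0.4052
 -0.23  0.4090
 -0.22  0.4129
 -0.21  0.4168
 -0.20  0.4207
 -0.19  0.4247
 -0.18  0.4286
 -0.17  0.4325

0.3974

σ√T = 0.17·√0.1667 = 0.0694
d₁ = [ln(258/266) + (0.061 + 0.17²/2)·0.1667] / 0.0694 = [-0.0305 + 0.0126] / 0.0694 = -0.2588 ≈ -0.26
N(d₁) = N(-0.26) = 0.3974
Δ_call = N(d₁) = 0.3974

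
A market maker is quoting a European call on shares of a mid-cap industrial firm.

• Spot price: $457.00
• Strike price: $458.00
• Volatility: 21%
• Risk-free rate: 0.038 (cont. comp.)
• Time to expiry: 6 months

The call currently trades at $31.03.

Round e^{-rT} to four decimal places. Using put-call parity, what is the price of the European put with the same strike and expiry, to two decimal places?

$23.42

e^(−rT) = e^(−0.038·0.5) = 0.9812
Put-call parity: C − P = S − K·e^(−rT) = 457 − 458·0.9812 = 457 − 449.3896 = 7.6104
P = C − (C − P) = 31.03 − (7.6104) = 23.4196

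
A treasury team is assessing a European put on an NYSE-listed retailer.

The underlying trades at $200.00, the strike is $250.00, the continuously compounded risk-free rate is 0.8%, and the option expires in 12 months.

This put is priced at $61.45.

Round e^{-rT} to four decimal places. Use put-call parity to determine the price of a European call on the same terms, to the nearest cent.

$13.45

exp(−rT) = exp(−0.008·1) = 0.9920
Put-call parity: C − P = S − K·e^(−rT) = 200 − 250·0.9920 = 200 − 248.0000 = -48.0000
C = P + (C − P) = 61.45 + (-48.0000) = 13.4500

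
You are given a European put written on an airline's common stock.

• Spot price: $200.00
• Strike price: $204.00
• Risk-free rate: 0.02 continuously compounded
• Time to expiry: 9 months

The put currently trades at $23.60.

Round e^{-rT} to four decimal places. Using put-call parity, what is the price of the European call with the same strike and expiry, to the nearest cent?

$22.64

exp(−rT) = exp(−0.02·0.75) = 0.9851
Put-call parity: C − P = S − K·e^(−rT) = 200 − 204·0.9851 = 200 − 200.9604 = -0.9604
C = P + (C − P) = 23.60 + (-0.9604) = 22.6396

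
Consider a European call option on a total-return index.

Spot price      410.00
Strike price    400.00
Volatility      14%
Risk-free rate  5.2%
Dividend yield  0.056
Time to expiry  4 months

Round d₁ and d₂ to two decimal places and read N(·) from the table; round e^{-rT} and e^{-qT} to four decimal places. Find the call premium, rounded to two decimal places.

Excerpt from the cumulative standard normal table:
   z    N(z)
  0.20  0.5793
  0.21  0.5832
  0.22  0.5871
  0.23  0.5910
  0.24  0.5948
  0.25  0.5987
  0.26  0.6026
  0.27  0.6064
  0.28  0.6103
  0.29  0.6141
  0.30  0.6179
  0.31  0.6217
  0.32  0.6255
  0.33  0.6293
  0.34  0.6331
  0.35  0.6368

σ√T = 0.14 × 0.5774 = 0.0808
ln(S/K) + (r − q + σ²/2)T = ln(410/400) + (0.052 − 0.056 + 0.14²/2)·0.3333 = 0.0247 + 0.0019 = 0.0266
d₁ = 0.0266 / 0.0808 = 0.3294 ⇒ 0.33
d₂ = d₁ − σ√T = 0.3294 − 0.0808 = 0.2486 ⇒ 0.25
exp(−qT) = exp(−0.056·0.3333) = 0.9815;  exp(−rT) = exp(−0.052·0.3333) = 0.9828
C = 410·0.9815·N(0.33) − 400·0.9828·N(0.25) = 410·0.9815·0.6293 − 400·0.9828·0.5987 = 253.2398 − 235.3609 = 17.8788

17.88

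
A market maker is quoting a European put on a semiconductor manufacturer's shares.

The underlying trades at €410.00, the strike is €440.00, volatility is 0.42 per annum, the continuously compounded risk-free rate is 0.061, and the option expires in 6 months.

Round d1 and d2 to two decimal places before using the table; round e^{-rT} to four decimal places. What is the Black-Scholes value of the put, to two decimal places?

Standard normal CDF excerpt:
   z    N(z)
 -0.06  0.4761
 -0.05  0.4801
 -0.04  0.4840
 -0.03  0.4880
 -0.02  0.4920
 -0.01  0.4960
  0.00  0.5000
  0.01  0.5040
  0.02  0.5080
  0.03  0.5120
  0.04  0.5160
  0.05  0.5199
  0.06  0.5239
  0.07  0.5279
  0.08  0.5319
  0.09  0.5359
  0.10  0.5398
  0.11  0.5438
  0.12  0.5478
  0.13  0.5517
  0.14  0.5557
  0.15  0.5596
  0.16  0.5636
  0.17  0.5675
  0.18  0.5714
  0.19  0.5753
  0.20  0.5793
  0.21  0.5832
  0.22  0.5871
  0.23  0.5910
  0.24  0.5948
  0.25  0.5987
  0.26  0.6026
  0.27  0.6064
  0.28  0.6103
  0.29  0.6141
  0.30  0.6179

€57.12

T = 0.5;  σ√T = 0.2970
d₁ = [ln(410/440) + (0.061 + ½·0.42²)·0.5] / (σ√T) = (-0.0706 + 0.0746) / 0.2970 = 0.0134 → 0.01
d₂ = 0.0134 − 0.2970 = -0.2836 → -0.28
e^(−rT) = e^(−0.061·0.5) = 0.9700
P = 440·0.9700·N(0.28) − 410·N(-0.01) = 440·0.9700·0.6103 − 410·0.4960 = 260.4760 − 203.3600 = 57.1160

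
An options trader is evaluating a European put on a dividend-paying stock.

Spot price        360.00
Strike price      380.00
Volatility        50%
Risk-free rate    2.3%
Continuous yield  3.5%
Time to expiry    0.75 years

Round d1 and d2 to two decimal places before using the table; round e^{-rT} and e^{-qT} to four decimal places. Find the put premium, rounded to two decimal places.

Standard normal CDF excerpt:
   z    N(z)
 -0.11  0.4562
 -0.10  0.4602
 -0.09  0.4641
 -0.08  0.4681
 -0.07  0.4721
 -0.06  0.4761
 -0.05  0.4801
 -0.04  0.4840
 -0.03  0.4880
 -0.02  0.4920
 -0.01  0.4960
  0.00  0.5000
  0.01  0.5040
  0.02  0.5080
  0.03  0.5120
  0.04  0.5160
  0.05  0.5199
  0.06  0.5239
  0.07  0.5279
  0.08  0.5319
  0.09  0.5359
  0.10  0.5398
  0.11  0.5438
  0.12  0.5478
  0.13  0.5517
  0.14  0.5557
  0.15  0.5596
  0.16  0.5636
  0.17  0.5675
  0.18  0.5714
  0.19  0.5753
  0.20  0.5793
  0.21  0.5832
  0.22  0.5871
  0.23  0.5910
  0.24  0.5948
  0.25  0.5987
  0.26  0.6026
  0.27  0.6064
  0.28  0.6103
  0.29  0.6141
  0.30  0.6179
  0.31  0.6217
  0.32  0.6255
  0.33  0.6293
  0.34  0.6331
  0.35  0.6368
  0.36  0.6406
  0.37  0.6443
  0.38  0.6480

73.71

T = 0.75;  σ√T = 0.4330
d₁ = [ln(360/380) + (0.023 − 0.035 + 0.5²/2)·0.75] / 0.4330 = [-0.0541 + 0.0847] / 0.4330 = 0.0709 ⇒ 0.07
d₂ = d₁ − σ√T = 0.0709 − 0.4330 = -0.3622 ⇒ -0.36
exp(−qT) = exp(−0.035·0.75) = 0.9741;  exp(−rT) = exp(−0.023·0.75) = 0.9829
N(−d₂) = N(0.36) = 0.6406;  N(−d₁) = N(-0.07) = 0.4721
P = 380·0.9829·0.6406 − 360·0.9741·0.4721 = 239.2654 − 165.5541 = 73.7112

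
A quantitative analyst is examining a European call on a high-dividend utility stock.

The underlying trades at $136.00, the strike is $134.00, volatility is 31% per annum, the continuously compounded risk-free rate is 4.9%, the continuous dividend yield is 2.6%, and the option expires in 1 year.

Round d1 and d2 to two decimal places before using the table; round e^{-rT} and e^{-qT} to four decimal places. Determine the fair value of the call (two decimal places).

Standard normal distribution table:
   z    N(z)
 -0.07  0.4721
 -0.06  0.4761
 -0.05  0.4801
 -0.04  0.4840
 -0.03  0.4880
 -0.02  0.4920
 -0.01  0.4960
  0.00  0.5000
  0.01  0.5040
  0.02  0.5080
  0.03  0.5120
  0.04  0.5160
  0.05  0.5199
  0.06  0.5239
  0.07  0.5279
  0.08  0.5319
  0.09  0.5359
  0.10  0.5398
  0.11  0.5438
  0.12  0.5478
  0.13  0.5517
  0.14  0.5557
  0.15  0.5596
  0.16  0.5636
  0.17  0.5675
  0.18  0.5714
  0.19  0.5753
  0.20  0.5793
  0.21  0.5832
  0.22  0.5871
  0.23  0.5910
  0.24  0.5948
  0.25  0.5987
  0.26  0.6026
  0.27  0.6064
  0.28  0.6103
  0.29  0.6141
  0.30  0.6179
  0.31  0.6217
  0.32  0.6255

$18.60

σ√T = 0.31·√1 = 0.3100
d₁ = [ln(136/134) + (0.049 − 0.026 + 0.31²/2)·1] / 0.3100 = [0.0148 + 0.0711] / 0.3100 = 0.2770 which rounds to 0.28
d₂ = d₁ − σ√T = 0.2770 − 0.3100 = -0.0330 which rounds to -0.03
exp(−qT) = exp(−0.026·1) = 0.9743;  exp(−rT) = exp(−0.049·1) = 0.9522
N(d₁) = N(0.28) = 0.6103;  N(d₂) = N(-0.03) = 0.4880
C = 136·0.9743·0.6103 − 134·0.9522·0.4880 = 80.8677 − 62.2663 = 18.6014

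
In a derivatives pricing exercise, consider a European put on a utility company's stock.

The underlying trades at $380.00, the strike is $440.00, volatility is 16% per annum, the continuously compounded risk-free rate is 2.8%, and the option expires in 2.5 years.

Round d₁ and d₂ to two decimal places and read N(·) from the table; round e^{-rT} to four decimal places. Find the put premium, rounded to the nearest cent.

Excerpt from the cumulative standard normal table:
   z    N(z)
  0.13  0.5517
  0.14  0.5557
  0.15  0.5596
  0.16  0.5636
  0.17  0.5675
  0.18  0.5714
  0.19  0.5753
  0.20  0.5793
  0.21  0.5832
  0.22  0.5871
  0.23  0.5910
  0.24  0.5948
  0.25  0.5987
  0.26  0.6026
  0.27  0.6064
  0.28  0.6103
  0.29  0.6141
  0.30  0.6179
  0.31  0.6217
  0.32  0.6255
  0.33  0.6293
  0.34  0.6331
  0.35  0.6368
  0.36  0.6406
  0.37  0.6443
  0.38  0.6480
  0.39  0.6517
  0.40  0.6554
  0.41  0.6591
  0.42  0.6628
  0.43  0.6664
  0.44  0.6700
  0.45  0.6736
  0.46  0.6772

σ√T = 0.16·√2.5 = 0.2530
ln(S/K) + (r + σ²/2)T = ln(380/440) + (0.028 + 0.16²/2)·2.5 = -0.1466 + 0.1020 = -0.0446
d₁ = -0.0446 / 0.2530 = -0.1763 → -0.18
d₂ = d₁ − σ√T = -0.1763 − 0.2530 = -0.4293 → -0.43
e^(−rT) = e^(−0.028·2.5) = 0.9324
P = 440·0.9324·N(0.43) − 380·N(0.18) = 440·0.9324·0.6664 − 380·0.5714 = 273.3946 − 217.1320 = 56.2626

$56.26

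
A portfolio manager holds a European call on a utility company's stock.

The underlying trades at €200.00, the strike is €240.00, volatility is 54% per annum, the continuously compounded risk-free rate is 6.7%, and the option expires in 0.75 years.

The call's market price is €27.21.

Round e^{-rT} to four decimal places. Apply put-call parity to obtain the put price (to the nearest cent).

€55.45

exp(−rT) = exp(−0.067·0.75) = 0.9510
Put-call parity: C − P = S − K·e^(−rT) = 200 − 240·0.9510 = 200 − 228.2400 = -28.2400
P = C − (C − P) = 27.21 − (-28.2400) = 55.4500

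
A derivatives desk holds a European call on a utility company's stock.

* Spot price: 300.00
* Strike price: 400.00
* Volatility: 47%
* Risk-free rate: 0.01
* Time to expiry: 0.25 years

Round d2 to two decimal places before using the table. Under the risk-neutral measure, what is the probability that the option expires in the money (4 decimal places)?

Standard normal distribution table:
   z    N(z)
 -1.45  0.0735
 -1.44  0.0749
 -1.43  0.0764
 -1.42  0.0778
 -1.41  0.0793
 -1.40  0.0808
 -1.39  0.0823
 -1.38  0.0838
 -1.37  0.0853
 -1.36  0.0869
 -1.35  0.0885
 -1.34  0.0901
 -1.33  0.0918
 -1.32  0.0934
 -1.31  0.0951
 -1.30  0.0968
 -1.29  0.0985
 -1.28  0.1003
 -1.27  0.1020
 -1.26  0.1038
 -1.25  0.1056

0.0918

σ√T = 0.47·√0.25 = 0.2350
d₁ = [ln(300/400) + (0.01 + 0.47²/2)·0.25] / 0.2350 = [-0.2877 + 0.0301] / 0.2350 = -1.0960 which rounds to -1.10
d₂ = d₁ − σ√T = -1.0960 − 0.2350 = -1.3310 which rounds to -1.33
Risk-neutral Pr[S_T > K] = N(d₂) = N(-1.33) = 0.0918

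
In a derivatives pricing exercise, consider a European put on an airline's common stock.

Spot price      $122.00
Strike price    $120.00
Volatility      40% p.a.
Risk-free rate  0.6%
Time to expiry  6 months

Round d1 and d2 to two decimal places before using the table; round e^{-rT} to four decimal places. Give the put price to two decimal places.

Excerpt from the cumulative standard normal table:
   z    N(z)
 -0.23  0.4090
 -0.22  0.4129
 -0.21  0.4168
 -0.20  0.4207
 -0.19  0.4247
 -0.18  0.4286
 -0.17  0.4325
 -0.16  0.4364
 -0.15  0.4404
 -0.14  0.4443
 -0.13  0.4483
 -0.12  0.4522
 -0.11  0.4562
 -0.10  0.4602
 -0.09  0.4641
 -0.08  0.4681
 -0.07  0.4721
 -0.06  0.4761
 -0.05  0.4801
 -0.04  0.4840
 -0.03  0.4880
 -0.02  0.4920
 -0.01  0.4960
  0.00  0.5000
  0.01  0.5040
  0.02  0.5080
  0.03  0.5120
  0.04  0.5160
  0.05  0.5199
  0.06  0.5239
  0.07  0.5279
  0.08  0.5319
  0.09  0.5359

$12.31

σ√T = 0.4 × 0.7071 = 0.2828
ln(S/K) + (r + σ²/2)T = ln(122/120) + (0.006 + 0.4²/2)·0.5 = 0.0165 + 0.0430 = 0.0595
d₁ = 0.0595 / 0.2828 = 0.2105 ⇒ 0.21
d₂ = d₁ − σ√T = 0.2105 − 0.2828 = -0.0724 ⇒ -0.07
e^(−rT) = e^(−0.006·0.5) = 0.9970
N(−d₂) = N(0.07) = 0.5279;  N(−d₁) = N(-0.21) = 0.4168
P = 120·0.9970·0.5279 − 122·0.4168 = 63.1580 − 50.8496 = 12.3084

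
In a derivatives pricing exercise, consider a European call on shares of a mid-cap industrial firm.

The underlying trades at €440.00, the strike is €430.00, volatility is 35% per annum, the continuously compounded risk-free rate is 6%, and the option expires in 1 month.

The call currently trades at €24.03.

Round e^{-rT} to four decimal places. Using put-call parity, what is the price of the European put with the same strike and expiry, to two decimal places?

e^(−rT) = e^(−0.06·0.08333) = 0.9950
Put-call parity: C − P = S − K·e^(−rT) = 440 − 430·0.9950 = 440 − 427.8500 = 12.1500
P = C − (C − P) = 24.03 − (12.1500) = 11.8800

€11.88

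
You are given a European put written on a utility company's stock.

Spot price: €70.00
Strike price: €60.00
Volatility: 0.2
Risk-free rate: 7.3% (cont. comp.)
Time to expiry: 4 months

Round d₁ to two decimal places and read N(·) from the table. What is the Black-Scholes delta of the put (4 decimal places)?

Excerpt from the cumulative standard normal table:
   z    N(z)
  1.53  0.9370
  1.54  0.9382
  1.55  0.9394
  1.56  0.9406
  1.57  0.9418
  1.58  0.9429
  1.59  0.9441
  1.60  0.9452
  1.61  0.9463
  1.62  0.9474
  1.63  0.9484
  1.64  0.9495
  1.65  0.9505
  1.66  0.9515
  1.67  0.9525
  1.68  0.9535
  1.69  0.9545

T = 0.3333;  σ√T = 0.1155
d₁ = [ln(70/60) + (0.073 + 0.2²/2)·0.3333] / 0.1155 = [0.1542 + 0.0310] / 0.1155 = 1.6035 ⇒ 1.60
N(d₁) = N(1.60) = 0.9452
Δ_put = N(d₁) − 1 = 0.9452 − 1 = -0.0548

-0.0548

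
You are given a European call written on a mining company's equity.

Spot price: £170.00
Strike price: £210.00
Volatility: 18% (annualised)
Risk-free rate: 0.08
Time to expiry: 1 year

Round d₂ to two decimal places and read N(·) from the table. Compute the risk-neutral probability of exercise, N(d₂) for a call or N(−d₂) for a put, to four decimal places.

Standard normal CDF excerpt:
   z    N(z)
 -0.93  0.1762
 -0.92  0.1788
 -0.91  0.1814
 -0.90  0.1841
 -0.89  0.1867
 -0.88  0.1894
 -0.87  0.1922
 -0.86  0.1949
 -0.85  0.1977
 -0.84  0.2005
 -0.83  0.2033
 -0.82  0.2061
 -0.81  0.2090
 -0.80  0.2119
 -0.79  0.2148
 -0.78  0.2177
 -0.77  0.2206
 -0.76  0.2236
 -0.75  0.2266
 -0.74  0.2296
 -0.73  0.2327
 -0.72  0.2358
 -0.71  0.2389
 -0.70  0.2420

0.2061

σ√T = 0.18 × 1.0000 = 0.1800
d₁ = [ln(170/210) + (0.08 + 0.18²/2)·1] / 0.1800 = [-0.2113 + 0.0962] / 0.1800 = -0.6395 ⇒ -0.64
d₂ = d₁ − σ√T = -0.6395 − 0.1800 = -0.8195 ⇒ -0.82
Risk-neutral Pr[S_T > K] = N(d₂) = N(-0.82) = 0.2061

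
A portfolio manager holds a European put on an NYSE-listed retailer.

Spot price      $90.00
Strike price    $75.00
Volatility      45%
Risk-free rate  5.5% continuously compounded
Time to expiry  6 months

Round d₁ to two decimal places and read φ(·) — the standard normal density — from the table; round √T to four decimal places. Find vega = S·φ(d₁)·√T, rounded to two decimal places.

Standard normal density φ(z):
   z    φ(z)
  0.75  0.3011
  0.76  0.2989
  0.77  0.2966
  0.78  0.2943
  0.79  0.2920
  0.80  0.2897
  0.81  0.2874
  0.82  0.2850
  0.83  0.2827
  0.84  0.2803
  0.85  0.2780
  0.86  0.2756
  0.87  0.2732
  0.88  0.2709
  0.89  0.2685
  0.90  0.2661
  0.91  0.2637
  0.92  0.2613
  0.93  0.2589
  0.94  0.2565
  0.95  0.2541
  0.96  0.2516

σ√T = 0.45 × 0.7071 = 0.3182
ln(S/K) + (r + σ²/2)T = ln(90/75) + (0.055 + 0.45²/2)·0.5 = 0.1823 + 0.0781 = 0.2604
d₁ = 0.2604 / 0.3182 = 0.8185 ≈ 0.82
√T = √0.5 = 0.7071
φ(d₁) = φ(0.82) = 0.2850
vega = S·φ(d₁)·√T = 90·0.2850·0.7071 = 18.1371

18.14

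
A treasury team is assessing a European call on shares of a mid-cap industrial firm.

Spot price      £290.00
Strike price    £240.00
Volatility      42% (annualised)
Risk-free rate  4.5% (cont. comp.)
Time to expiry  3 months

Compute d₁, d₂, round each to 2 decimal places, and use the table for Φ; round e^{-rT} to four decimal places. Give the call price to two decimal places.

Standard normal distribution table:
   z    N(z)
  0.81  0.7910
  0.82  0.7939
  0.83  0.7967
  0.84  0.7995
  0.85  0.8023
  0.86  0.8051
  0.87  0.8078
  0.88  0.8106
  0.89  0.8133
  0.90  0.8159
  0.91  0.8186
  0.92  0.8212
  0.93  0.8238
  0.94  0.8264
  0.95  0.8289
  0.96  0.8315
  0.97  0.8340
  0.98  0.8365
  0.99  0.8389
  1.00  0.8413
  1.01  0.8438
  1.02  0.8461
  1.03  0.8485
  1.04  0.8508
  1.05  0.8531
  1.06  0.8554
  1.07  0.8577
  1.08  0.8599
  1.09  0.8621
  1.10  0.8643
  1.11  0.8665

σ√T = 0.42 × 0.5000 = 0.2100
d₁ = [ln(290/240) + (0.045 + 0.42²/2)·0.25] / 0.2100 = [0.1892 + 0.0333] / 0.2100 = 1.0597 which rounds to 1.06
d₂ = d₁ − σ√T = 1.0597 − 0.2100 = 0.8497 which rounds to 0.85
e^(−rT) = e^(−0.045·0.25) = 0.9888
N(d₁) = N(1.06) = 0.8554;  N(d₂) = N(0.85) = 0.8023
C = 290·0.8554 − 240·0.9888·0.8023 = 248.0660 − 190.3954 = 57.6706

£57.67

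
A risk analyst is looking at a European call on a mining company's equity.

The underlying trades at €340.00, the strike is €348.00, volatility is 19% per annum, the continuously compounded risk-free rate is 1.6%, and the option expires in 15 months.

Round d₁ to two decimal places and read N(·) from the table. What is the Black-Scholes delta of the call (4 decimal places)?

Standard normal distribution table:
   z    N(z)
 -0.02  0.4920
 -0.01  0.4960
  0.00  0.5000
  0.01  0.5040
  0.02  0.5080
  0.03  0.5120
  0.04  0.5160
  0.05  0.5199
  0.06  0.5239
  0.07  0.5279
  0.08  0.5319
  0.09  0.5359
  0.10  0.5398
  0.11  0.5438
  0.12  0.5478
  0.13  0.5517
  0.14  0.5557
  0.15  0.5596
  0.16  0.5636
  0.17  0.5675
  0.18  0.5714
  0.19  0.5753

0.5359

σ√T = 0.19 × 1.1180 = 0.2124
d₁ = [ln(340/348) + (0.016 + 0.19²/2)·1.25] / 0.2124 = [-0.0233 + 0.0426] / 0.2124 = 0.0909 ⇒ 0.09
N(d₁) = N(0.09) = 0.5359
Δ_call = N(d₁) = 0.5359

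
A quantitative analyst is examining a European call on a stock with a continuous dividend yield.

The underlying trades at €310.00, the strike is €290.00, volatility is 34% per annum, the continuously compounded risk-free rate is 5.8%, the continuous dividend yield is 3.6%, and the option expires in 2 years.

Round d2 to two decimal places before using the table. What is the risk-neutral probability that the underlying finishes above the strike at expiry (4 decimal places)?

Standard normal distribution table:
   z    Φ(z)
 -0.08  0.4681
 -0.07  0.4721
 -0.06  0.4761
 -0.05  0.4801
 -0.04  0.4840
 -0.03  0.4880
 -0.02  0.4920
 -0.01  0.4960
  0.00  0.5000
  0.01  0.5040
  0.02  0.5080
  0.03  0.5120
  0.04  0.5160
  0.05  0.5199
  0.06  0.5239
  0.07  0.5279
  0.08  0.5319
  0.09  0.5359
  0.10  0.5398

T = 2;  σ√T = 0.4808
d₁ = [ln(310/290) + (0.058 − 0.036 + 0.34²/2)·2] / 0.4808 = [0.0667 + 0.1596] / 0.4808 = 0.4706 ≈ 0.47
d₂ = d₁ − σ√T = 0.4706 − 0.4808 = -0.0102 ≈ -0.01
Risk-neutral Pr[S_T > K] = N(d₂) = N(-0.01) = 0.4960

0.4960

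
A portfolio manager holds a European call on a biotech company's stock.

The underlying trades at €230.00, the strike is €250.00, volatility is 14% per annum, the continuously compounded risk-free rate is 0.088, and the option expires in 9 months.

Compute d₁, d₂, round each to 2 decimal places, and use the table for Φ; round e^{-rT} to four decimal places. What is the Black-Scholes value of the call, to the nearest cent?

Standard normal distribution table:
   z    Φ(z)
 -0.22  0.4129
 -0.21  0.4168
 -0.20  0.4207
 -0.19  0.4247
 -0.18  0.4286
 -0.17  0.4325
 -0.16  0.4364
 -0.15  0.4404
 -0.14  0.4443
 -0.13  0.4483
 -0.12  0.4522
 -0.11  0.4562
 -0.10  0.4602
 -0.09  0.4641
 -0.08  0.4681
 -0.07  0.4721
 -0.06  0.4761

€9.21

σ√T = 0.14 × 0.8660 = 0.1212
ln(S/K) + (r + σ²/2)T = ln(230/250) + (0.088 + 0.14²/2)·0.75 = -0.0834 + 0.0733 = -0.0100
d₁ = -0.0100 / 0.1212 = -0.0827 ⇒ -0.08
d₂ = d₁ − σ√T = -0.0827 − 0.1212 = -0.2040 ⇒ -0.20
e^(−rT) = e^(−0.088·0.75) = 0.9361
N(d₁) = N(-0.08) = 0.4681;  N(d₂) = N(-0.20) = 0.4207
C = 230·0.4681 − 250·0.9361·0.4207 = 107.6630 − 98.4543 = 9.2087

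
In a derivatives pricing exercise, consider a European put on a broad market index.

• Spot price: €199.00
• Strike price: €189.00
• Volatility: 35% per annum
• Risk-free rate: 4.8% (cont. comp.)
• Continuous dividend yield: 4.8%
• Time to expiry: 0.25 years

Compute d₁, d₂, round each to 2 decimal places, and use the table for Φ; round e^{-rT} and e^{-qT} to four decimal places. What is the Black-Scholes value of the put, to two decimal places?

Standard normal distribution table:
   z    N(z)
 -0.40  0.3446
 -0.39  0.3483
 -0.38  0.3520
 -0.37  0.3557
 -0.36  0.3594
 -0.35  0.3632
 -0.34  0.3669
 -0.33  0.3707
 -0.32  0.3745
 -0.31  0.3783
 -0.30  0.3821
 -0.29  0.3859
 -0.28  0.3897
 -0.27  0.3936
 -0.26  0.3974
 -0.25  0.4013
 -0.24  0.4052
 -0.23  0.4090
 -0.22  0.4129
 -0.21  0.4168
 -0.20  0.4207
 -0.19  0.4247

€8.62

T = 0.25;  σ√T = 0.1750
d₁ = [ln(199/189) + (0.048 − 0.048 + 0.35²/2)·0.25] / 0.1750 = [0.0516 + 0.0153] / 0.1750 = 0.3821 which rounds to 0.38
d₂ = d₁ − σ√T = 0.3821 − 0.1750 = 0.2071 which rounds to 0.21
exp(−qT) = exp(−0.048·0.25) = 0.9881;  exp(−rT) = exp(−0.048·0.25) = 0.9881
N(−d₂) = N(-0.21) = 0.4168;  N(−d₁) = N(-0.38) = 0.3520
P = 189·0.9881·0.4168 − 199·0.9881·0.3520 = 77.8378 − 69.2144 = 8.6233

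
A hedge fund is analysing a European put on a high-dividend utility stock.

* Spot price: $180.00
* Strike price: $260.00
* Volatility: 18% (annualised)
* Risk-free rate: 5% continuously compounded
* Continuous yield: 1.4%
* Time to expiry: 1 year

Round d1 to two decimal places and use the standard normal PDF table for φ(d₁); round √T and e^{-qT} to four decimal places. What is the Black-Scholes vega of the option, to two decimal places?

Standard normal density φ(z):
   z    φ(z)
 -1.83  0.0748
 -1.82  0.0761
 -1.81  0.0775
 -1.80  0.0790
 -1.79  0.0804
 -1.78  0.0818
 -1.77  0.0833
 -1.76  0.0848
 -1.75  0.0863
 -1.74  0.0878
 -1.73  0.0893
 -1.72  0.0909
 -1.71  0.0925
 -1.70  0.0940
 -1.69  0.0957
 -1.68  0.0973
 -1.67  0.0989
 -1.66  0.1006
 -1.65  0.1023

15.32

T = 1;  σ√T = 0.1800
d₁ = [ln(180/260) + (0.05 − 0.014 + ½·0.18²)·1] / (σ√T) = (-0.3677 + 0.0522) / 0.1800 = -1.7529 ⇒ -1.75
√T = √1 = 1.0000
φ(d₁) = φ(-1.75) = 0.0863
exp(−qT) = exp(−0.014·1) = 0.9861
vega = S·exp(−qT)·φ(d₁)·√T = 180·0.9861·0.0863·1.0000 = 15.3181
(Vega is the same for a European call and put with the same parameters.)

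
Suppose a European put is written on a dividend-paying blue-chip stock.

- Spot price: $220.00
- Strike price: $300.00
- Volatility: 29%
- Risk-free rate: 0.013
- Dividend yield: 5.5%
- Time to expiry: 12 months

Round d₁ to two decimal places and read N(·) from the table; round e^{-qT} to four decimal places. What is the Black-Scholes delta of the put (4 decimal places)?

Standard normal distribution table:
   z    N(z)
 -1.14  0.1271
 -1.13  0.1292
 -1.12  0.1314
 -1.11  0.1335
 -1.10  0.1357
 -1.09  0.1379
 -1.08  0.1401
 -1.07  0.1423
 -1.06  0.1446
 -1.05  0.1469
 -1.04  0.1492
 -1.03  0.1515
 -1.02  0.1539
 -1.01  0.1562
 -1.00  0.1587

σ√T = 0.29 × 1.0000 = 0.2900
d₁ = [ln(220/300) + (0.013 − 0.055 + ½·0.29²)·1] / (σ√T) = (-0.3102 + 0.0000) / 0.2900 = -1.0693 ⇒ -1.07
N(d₁) = N(-1.07) = 0.1423
Δ_put = exp(−qT)·(N(d₁) − 1) = 0.9465·(0.1423 − 1) = -0.8118

-0.8118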